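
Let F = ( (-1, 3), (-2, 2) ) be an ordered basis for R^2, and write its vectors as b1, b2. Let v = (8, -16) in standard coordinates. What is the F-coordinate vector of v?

We seek scalars with c_1 b1 + c_2 b2 = v; equivalently solve M c = v where the columns of M are b1, b2.
System: -c_1 - 2c_2 = 8, 3c_1 + 2c_2 = -16; solving gives c_1 = -4, c_2 = -2.
Check: -4b1 - 2b2 = (8, -16).

(-4, -2)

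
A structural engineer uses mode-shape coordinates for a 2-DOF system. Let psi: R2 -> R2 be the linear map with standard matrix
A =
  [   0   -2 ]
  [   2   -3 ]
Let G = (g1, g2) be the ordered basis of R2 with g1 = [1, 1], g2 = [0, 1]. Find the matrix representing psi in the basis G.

Let P have columns g1, g2. Then [psi]_G = P^(-1) A P.
Here det P = 1, so P^(-1) is integer; computing A P first and then P^(-1)(A P) gives [[-2, -2], [1, -1]].

[[-2, -2], [1, -1]]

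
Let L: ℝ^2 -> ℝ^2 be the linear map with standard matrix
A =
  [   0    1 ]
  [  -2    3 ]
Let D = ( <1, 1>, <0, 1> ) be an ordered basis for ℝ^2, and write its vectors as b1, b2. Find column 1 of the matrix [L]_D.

<1, 0>

Compute L(b1) = A b1 = <1, 1> in standard coordinates.
Then write this in D-coordinates: solve for y in y_1 b1 + y_2 b2 = <1, 1>.
This gives y = <1, 0>, which is column 1 of [L]_D.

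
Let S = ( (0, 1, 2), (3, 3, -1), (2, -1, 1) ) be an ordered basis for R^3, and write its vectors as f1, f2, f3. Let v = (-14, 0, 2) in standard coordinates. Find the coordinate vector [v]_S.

Write v = c_1 f1 + ... + c_3 f3 and solve for the c_i.
Row-reducing the augmented matrix [M | v] gives c = (2, -2, -4).
Check: 2f1 - 2f2 - 4f3 = (-14, 0, 2).

(2, -2, -4)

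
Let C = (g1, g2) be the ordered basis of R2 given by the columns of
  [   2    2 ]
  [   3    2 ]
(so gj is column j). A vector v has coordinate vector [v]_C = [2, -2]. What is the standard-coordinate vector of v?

[0, 2]

The coordinates say v = 2g1 - 2g2; adding the scaled basis vectors gives [0, 2].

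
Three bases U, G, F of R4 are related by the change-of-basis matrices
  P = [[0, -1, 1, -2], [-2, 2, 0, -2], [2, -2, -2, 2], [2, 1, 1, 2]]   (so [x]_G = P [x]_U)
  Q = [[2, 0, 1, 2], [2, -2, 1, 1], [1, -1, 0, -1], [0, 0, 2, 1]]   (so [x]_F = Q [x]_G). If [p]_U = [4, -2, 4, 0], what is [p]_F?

[36, 50, 8, 18]

First [p]_G = P [p]_U = [6, -12, 4, 10].
Then [p]_F = Q [p]_G = [36, 50, 8, 18].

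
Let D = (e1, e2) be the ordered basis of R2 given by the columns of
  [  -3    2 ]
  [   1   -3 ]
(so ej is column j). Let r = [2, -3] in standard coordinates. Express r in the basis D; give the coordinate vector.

[0, 1]

Write r = c_1 e1 + c_2 e2 and solve for the c_i.
System: -3c_1 + 2c_2 = 2, c_1 - 3c_2 = -3; solving gives c_1 = 0, c_2 = 1.
Check: 0·e1 + e2 = [2, -3].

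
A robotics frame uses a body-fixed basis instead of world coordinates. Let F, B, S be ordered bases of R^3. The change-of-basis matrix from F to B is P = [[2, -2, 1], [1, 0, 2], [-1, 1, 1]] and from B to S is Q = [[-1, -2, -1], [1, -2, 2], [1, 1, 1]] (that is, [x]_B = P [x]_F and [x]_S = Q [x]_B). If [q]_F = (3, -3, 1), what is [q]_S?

(-18, -7, 13)

Apply P to get B-coordinates (13, 5, -5), then Q to get S-coordinates.
The result is [q]_S = (-18, -7, 13).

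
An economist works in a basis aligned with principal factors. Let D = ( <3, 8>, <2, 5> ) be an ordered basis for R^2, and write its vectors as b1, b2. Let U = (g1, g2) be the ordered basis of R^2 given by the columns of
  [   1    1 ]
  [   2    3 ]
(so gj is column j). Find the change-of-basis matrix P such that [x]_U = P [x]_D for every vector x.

Let M have columns bj and N have columns gj. Then for every x, N [x]_U = x = M [x]_D, so P = N^(-1) M.
Since det N = 1, N^(-1) has integer entries; multiplying gives P = [[1, 1], [2, 1]].

[[1, 1], [2, 1]]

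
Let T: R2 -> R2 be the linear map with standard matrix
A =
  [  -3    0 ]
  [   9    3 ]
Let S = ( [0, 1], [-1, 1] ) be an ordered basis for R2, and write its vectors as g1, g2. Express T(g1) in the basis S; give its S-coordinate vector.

Compute T(g1) = A g1 = [0, 3] in standard coordinates.
Then write this in S-coordinates: solve for y in y_1 g1 + y_2 g2 = [0, 3].
This gives y = [3, 0], which is column 1 of [T]_S.

[3, 0]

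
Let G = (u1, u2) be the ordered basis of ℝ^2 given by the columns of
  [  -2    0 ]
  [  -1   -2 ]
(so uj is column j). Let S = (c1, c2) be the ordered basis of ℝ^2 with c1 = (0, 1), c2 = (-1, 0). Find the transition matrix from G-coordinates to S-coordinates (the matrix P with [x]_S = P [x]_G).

Let M have columns uj and N have columns cj. Then for every x, N [x]_S = x = M [x]_G, so P = N^(-1) M.
Since det N = 1, N^(-1) has integer entries; multiplying gives P = [[-1, -2], [2, 0]].

[[-1, -2], [2, 0]]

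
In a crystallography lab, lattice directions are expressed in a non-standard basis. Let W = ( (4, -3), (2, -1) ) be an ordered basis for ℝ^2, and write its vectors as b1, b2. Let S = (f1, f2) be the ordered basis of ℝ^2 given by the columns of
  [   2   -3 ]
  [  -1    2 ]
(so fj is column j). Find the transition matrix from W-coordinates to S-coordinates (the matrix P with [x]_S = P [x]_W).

Column j of P is [bj]_S, since P maps W-coordinates to S-coordinates.
Expressing b1 in S: b1 = -f1 - 2f2, so column 1 of P is (-1, -2).
Doing the same for each bj gives P = [[-1, 1], [-2, 0]].

[[-1, 1], [-2, 0]]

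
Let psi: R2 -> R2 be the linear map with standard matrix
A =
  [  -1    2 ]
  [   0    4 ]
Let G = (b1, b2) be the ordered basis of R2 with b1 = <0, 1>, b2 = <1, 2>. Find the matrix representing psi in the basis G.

The j-th column of [psi]_G is [psi(bj)]_G.
psi(b1) = A b1 = <2, 4> = 0·b1 + 2b2, so column 1 is <0, 2>.
Repeating for b2 and assembling the columns gives [[0, 2], [2, 3]].

[[0, 2], [2, 3]]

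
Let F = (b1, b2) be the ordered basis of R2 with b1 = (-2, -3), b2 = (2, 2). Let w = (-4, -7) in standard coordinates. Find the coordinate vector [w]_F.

(3, 1)

[w]_F is the unique c with M c = w, where M has columns b1, b2.
System: -2c_1 + 2c_2 = -4, -3c_1 + 2c_2 = -7; solving gives c_1 = 3, c_2 = 1.
Check: 3b1 + b2 = (-4, -7).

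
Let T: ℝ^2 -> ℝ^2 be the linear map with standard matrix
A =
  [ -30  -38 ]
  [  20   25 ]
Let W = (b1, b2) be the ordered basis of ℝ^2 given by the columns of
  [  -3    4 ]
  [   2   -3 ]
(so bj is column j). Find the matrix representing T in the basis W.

[[-2, -2], [2, -3]]

Let P have columns b1, b2. Then [T]_W = P^(-1) A P.
Here det P = 1, so P^(-1) is integer; computing A P first and then P^(-1)(A P) gives [[-2, -2], [2, -3]].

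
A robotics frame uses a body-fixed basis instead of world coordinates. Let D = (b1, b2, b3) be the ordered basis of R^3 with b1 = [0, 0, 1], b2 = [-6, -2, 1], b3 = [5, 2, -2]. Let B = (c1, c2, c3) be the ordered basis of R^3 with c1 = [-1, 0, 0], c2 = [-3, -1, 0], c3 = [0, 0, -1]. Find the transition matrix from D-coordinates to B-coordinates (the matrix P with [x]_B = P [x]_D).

[[0, 0, 1], [0, 2, -2], [-1, -1, 2]]

Column j of P is [bj]_B, since P maps D-coordinates to B-coordinates.
Expressing b1 in B: b1 = 0·c1 + 0·c2 - c3, so column 1 of P is [0, 0, -1].
Doing the same for each bj gives P = [[0, 0, 1], [0, 2, -2], [-1, -1, 2]].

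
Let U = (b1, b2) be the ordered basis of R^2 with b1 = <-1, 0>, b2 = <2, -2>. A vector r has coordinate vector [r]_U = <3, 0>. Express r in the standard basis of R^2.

By definition r = 3b1 + 0·b2.
Summing componentwise gives <-3, 0>.

<-3, 0>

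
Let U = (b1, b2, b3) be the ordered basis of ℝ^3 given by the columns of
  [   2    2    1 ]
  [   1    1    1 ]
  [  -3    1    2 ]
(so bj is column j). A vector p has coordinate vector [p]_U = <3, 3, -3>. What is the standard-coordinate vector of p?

By definition p = 3b1 + 3b2 - 3b3.
Summing componentwise gives <9, 3, -12>.

<9, 3, -12>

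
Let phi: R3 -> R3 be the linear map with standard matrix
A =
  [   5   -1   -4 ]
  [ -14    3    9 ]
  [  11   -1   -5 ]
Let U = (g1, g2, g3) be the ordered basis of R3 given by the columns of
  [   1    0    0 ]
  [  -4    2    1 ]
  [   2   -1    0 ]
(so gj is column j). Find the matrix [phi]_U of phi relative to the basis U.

[[1, 2, -1], [-3, 1, -1], [2, 3, 1]]

With P the matrix whose columns are g1, ..., g3, [phi]_U = P^(-1) A P.
Column by column: phi(g1) = A g1 = [1, -8, 5]; its U-coordinates [1, -3, 2] give column 1.
Continuing for each basis vector yields [phi]_U = [[1, 2, -1], [-3, 1, -1], [2, 3, 1]].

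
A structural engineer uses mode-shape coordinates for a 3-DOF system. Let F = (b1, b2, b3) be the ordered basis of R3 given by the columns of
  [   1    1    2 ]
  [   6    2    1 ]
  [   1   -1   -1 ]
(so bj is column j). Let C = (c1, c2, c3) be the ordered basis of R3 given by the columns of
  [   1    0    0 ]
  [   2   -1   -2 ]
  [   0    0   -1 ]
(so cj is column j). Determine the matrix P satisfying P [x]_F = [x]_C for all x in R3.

[[1, 1, 2], [-2, -2, 1], [-1, 1, 1]]

Let M have columns bj and N have columns cj. Then for every x, N [x]_C = x = M [x]_F, so P = N^(-1) M.
Since det N = 1, N^(-1) has integer entries; multiplying gives P = [[1, 1, 2], [-2, -2, 1], [-1, 1, 1]].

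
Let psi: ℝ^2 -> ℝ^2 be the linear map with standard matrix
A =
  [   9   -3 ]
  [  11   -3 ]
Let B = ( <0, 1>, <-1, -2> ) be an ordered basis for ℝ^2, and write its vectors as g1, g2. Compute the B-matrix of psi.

[[3, 1], [3, 3]]

Let P have columns g1, g2. Then [psi]_B = P^(-1) A P.
Here det P = 1, so P^(-1) is integer; computing A P first and then P^(-1)(A P) gives [[3, 1], [3, 3]].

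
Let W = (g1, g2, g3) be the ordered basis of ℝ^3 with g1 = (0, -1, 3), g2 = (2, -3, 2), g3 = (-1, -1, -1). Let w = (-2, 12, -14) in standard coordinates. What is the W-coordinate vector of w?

We seek scalars with c_1 g1 + ... + c_3 g3 = w; equivalently solve M c = w where the columns of M are g1, ..., g3.
Gaussian elimination on [M | w] yields c = (-4, -2, -2).
Check: -4g1 - 2g2 - 2g3 = (-2, 12, -14).

(-4, -2, -2)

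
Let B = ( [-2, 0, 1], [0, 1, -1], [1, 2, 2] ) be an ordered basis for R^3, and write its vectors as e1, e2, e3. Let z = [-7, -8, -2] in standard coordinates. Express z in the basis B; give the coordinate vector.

[2, -2, -3]

Write z = c_1 e1 + ... + c_3 e3 and solve for the c_i.
Gaussian elimination on [M | z] yields c = (2, -2, -3).
Check: 2e1 - 2e2 - 3e3 = [-7, -8, -2].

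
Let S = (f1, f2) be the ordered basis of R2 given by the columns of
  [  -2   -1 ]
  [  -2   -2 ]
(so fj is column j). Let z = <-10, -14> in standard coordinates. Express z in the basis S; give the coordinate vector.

<3, 4>

[z]_S is the unique c with M c = z, where M has columns f1, f2.
System: -2c_1 - c_2 = -10, -2c_1 - 2c_2 = -14; solving gives c_1 = 3, c_2 = 4.
Check: 3f1 + 4f2 = <-10, -14>.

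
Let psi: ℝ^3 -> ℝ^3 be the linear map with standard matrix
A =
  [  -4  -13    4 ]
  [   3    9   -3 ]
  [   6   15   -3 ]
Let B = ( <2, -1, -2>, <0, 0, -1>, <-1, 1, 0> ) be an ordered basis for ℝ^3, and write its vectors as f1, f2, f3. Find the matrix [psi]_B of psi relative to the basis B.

Let P have columns f1, ..., f3. Then [psi]_B = P^(-1) A P.
Here det P = 1, so P^(-1) is integer; computing A P first and then P^(-1)(A P) gives [[0, -1, -3], [-3, -1, -3], [3, 2, 3]].

[[0, -1, -3], [-3, -1, -3], [3, 2, 3]]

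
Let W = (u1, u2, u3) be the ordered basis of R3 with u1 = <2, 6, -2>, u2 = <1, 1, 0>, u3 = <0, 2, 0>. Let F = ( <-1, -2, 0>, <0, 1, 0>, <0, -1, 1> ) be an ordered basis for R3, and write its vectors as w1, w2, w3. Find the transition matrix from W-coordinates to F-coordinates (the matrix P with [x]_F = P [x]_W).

Column j of P is [uj]_F, since P maps W-coordinates to F-coordinates.
Expressing u1 in F: u1 = -2w1 + 0·w2 - 2w3, so column 1 of P is <-2, 0, -2>.
Doing the same for each uj gives P = [[-2, -1, 0], [0, -1, 2], [-2, 0, 0]].

[[-2, -1, 0], [0, -1, 2], [-2, 0, 0]]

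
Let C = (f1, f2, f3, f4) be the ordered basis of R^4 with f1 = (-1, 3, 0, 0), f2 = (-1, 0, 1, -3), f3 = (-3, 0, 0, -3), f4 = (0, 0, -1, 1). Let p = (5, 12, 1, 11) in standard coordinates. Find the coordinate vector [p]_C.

We seek scalars with c_1 f1 + ... + c_4 f4 = p; equivalently solve M c = p where the columns of M are f1, ..., f4.
Solving this 4x4 system gives c = (4, -3, -2, -4).
Check: 4f1 - 3f2 - 2f3 - 4f4 = (5, 12, 1, 11).

(4, -3, -2, -4)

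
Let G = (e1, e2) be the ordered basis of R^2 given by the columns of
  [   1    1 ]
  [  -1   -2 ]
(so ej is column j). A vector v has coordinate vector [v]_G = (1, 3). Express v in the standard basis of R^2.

By definition v = e1 + 3e2.
Summing componentwise gives (4, -7).

(4, -7)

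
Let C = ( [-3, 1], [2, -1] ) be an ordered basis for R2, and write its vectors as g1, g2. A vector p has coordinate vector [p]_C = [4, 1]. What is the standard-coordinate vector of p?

p = M [p]_C, where M has columns g1, g2.
Carrying out the matrix-vector product, p = [-10, 3].

[-10, 3]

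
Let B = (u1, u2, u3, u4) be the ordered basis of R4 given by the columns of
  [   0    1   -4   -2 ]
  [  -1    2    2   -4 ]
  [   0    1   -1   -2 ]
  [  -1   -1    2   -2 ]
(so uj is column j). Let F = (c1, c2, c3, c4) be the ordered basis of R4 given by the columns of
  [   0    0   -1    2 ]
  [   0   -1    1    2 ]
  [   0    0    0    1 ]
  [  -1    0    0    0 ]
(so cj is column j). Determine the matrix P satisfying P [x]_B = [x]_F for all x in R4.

[[1, 1, -2, 2], [1, 1, -2, -2], [0, 1, 2, -2], [0, 1, -1, -2]]

Column j of P is [uj]_F, since P maps B-coordinates to F-coordinates.
Expressing u1 in F: u1 = c1 + c2 + 0·c3 + 0·c4, so column 1 of P is <1, 1, 0, 0>.
Doing the same for each uj gives P = [[1, 1, -2, 2], [1, 1, -2, -2], [0, 1, 2, -2], [0, 1, -1, -2]].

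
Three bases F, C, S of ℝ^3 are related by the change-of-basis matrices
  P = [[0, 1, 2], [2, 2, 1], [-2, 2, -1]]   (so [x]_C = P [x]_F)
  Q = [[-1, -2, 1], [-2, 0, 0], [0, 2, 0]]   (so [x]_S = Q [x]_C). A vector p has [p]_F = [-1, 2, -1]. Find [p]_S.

[5, 0, 2]

Apply P to get C-coordinates [0, 1, 7], then Q to get S-coordinates.
The result is [p]_S = [5, 0, 2].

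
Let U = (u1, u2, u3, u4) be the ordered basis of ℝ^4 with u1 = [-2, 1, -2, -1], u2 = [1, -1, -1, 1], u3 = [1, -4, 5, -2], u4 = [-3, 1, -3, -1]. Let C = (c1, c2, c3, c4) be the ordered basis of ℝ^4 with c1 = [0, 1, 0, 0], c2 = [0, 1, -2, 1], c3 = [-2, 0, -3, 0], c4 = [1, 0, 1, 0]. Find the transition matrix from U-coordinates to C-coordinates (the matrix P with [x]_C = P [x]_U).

Column j of P is [uj]_C, since P maps U-coordinates to C-coordinates.
Expressing u1 in C: u1 = 2c1 - c2 + 2c3 + 2c4, so column 1 of P is [2, -1, 2, 2].
Doing the same for each uj gives P = [[2, -2, -2, 2], [-1, 1, -2, -1], [2, 0, 0, 2], [2, 1, 1, 1]].

[[2, -2, -2, 2], [-1, 1, -2, -1], [2, 0, 0, 2], [2, 1, 1, 1]]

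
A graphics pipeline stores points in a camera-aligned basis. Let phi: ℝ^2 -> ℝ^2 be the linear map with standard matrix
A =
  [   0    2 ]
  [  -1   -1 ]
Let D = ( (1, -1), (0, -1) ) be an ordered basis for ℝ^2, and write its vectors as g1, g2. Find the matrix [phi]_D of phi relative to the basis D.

[[-2, -2], [2, 1]]

The j-th column of [phi]_D is [phi(gj)]_D.
phi(g1) = A g1 = (-2, 0) = -2g1 + 2g2, so column 1 is (-2, 2).
Repeating for g2 and assembling the columns gives [[-2, -2], [2, 1]].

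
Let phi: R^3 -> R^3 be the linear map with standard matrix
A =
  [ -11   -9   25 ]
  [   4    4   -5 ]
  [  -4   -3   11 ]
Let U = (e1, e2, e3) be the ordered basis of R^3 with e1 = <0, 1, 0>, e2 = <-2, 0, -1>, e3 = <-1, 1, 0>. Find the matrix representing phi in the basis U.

Let P have columns e1, ..., e3. Then [phi]_U = P^(-1) A P.
Here det P = 1, so P^(-1) is integer; computing A P first and then P^(-1)(A P) gives [[1, 0, 0], [3, 3, -1], [3, -3, 0]].

[[1, 0, 0], [3, 3, -1], [3, -3, 0]]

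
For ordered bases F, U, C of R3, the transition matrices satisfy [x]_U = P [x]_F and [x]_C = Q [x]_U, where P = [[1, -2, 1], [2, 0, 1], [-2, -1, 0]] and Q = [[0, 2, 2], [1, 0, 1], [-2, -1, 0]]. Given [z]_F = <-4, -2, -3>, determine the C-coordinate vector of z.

First [z]_U = P [z]_F = <-3, -11, 10>.
Then [z]_C = Q [z]_U = <-2, 7, 17>.

<-2, 7, 17>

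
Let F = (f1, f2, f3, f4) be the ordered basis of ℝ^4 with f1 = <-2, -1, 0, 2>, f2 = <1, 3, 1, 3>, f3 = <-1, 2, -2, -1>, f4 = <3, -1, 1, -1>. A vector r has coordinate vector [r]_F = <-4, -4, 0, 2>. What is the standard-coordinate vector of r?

The coordinates say r = -4f1 - 4f2 + 0·f3 + 2f4; adding the scaled basis vectors gives <10, -10, -2, -22>.

<10, -10, -2, -22>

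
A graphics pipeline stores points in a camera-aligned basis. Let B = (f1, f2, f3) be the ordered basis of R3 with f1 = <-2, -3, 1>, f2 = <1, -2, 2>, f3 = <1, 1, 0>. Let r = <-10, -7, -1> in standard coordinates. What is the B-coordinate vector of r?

We seek scalars with c_1 f1 + ... + c_3 f3 = r; equivalently solve M c = r where the columns of M are f1, ..., f3.
Gaussian elimination on [M | r] yields c = (3, -2, -2).
Check: 3f1 - 2f2 - 2f3 = <-10, -7, -1>.

<3, -2, -2>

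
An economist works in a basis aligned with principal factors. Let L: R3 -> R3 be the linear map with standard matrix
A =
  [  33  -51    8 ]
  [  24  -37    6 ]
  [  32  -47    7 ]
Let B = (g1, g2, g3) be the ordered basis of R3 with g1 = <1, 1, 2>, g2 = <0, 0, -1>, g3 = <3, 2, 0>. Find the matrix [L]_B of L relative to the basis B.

Let P have columns g1, ..., g3. Then [L]_B = P^(-1) A P.
Here det P = -1, so P^(-1) is integer; computing A P first and then P^(-1)(A P) gives [[1, -2, 0], [3, 3, -2], [-1, -2, -1]].

[[1, -2, 0], [3, 3, -2], [-1, -2, -1]]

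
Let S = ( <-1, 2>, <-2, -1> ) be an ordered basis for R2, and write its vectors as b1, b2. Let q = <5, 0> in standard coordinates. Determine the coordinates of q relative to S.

Write q = c_1 b1 + c_2 b2 and solve for the c_i.
System: -c_1 - 2c_2 = 5, 2c_1 - c_2 = 0; solving gives c_1 = -1, c_2 = -2.
Check: -b1 - 2b2 = <5, 0>.

<-1, -2>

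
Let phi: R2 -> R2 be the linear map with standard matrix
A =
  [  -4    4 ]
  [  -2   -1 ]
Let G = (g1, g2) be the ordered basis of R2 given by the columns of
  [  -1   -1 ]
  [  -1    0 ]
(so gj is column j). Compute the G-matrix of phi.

With P the matrix whose columns are g1, g2, [phi]_G = P^(-1) A P.
Column by column: phi(g1) = A g1 = <0, 3>; its G-coordinates <-3, 3> give column 1.
Continuing for each basis vector yields [phi]_G = [[-3, -2], [3, -2]].

[[-3, -2], [3, -2]]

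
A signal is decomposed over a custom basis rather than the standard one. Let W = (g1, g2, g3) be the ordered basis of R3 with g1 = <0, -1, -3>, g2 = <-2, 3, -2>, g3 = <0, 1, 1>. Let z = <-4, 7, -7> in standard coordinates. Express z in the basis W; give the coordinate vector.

<2, 2, 3>

Write z = c_1 g1 + ... + c_3 g3 and solve for the c_i.
Solving this 3x3 system gives c = (2, 2, 3).
Check: 2g1 + 2g2 + 3g3 = <-4, 7, -7>.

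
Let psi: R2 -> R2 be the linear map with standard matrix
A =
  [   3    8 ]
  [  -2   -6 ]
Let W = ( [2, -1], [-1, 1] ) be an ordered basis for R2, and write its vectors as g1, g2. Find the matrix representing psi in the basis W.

The j-th column of [psi]_W is [psi(gj)]_W.
psi(g1) = A g1 = [-2, 2] = 0·g1 + 2g2, so column 1 is [0, 2].
Repeating for g2 and assembling the columns gives [[0, 1], [2, -3]].

[[0, 1], [2, -3]]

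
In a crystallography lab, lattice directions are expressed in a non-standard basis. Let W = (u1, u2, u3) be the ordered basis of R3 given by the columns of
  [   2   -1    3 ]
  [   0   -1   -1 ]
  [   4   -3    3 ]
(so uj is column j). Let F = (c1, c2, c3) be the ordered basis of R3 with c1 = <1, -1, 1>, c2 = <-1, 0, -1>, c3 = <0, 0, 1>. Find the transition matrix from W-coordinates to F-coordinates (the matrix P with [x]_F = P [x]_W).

Take x = uj: its W-coordinates are the j-th standard unit vector, so P e_j — column j of P — equals [uj]_F.
u1 = 0·c1 - 2c2 + 2c3, giving column 1 = <0, -2, 2>; repeating for each j gives P = [[0, 1, 1], [-2, 2, -2], [2, -2, 0]].

[[0, 1, 1], [-2, 2, -2], [2, -2, 0]]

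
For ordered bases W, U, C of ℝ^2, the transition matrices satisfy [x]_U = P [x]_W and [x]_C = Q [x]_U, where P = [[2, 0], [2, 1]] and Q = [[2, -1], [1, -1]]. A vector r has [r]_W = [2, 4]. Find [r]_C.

[0, -4]

Composing the changes, [r]_C = Q P [r]_W.
Q P = [[2, -1], [0, -1]]; applying this to [2, 4] gives [0, -4].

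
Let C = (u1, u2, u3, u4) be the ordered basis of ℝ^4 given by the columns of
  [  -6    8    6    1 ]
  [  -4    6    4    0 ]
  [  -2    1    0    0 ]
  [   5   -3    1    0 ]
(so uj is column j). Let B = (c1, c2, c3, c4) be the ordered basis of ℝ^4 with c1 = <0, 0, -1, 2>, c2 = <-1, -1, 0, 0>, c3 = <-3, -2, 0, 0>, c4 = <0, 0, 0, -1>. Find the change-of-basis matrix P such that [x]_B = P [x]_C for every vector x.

Let M have columns uj and N have columns cj. Then for every x, N [x]_B = x = M [x]_C, so P = N^(-1) M.
Since det N = -1, N^(-1) has integer entries; multiplying gives P = [[2, -1, 0, 0], [0, -2, 0, 2], [2, -2, -2, -1], [-1, 1, -1, 0]].

[[2, -1, 0, 0], [0, -2, 0, 2], [2, -2, -2, -1], [-1, 1, -1, 0]]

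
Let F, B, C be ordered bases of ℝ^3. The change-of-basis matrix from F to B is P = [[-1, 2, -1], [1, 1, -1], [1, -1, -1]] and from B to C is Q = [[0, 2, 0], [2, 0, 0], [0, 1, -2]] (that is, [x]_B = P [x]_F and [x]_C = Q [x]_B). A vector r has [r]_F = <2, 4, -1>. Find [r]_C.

<14, 14, 9>

Apply P to get B-coordinates <7, 7, -1>, then Q to get C-coordinates.
The result is [r]_C = <14, 14, 9>.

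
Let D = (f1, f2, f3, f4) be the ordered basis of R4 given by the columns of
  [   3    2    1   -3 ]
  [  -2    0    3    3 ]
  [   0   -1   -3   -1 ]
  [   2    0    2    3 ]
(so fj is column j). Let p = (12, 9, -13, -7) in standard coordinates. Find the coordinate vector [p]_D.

We seek scalars with c_1 f1 + ... + c_4 f4 = p; equivalently solve M c = p where the columns of M are f1, ..., f4.
Solving this 4x4 system gives c = (-3, 4, 4, -3).
Check: -3f1 + 4f2 + 4f3 - 3f4 = (12, 9, -13, -7).

(-3, 4, 4, -3)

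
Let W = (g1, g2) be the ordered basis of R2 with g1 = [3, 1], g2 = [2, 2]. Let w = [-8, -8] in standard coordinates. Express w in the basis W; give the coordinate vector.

[w]_W is the unique c with M c = w, where M has columns g1, g2.
System: 3c_1 + 2c_2 = -8, c_1 + 2c_2 = -8; solving gives c_1 = 0, c_2 = -4.
Check: 0·g1 - 4g2 = [-8, -8].

[0, -4]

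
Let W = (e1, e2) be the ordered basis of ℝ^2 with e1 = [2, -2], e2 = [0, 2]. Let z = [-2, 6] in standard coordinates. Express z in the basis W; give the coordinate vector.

[-1, 2]

[z]_W is the unique c with M c = z, where M has columns e1, e2.
System: 2c_1 + 0c_2 = -2, -2c_1 + 2c_2 = 6; solving gives c_1 = -1, c_2 = 2.
Check: -e1 + 2e2 = [-2, 6].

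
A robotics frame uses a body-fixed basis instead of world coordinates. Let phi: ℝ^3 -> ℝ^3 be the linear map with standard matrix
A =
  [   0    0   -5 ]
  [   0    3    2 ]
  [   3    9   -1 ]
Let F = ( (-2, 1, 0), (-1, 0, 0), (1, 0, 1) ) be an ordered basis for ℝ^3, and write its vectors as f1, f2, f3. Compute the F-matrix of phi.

[[3, 0, 2], [-3, -3, 3], [3, -3, 2]]

Let P have columns f1, ..., f3. Then [phi]_F = P^(-1) A P.
Here det P = 1, so P^(-1) is integer; computing A P first and then P^(-1)(A P) gives [[3, 0, 2], [-3, -3, 3], [3, -3, 2]].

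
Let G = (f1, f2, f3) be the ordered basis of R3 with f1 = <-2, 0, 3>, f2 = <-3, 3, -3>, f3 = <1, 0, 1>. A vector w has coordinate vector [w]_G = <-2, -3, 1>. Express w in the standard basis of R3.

<14, -9, 4>

The coordinates say w = -2f1 - 3f2 + f3; adding the scaled basis vectors gives <14, -9, 4>.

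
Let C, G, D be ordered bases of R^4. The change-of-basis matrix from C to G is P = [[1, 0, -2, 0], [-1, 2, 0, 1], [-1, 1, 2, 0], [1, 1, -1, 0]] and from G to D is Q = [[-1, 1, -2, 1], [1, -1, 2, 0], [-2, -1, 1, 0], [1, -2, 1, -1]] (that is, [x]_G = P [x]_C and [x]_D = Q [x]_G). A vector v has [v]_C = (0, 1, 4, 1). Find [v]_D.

Composing the changes, [v]_D = Q P [v]_C.
Q P = [[1, 1, -3, 1], [0, 0, 2, -1], [-2, -1, 6, -1], [1, -4, 1, -2]]; applying this to (0, 1, 4, 1) gives (-10, 7, 22, -2).

(-10, 7, 22, -2)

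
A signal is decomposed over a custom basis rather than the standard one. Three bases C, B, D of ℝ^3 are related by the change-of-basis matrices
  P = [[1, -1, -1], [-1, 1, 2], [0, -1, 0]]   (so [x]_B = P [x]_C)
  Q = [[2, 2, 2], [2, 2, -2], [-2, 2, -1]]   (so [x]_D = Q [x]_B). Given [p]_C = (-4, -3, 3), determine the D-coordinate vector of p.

(12, 0, 19)

Apply P to get B-coordinates (-4, 7, 3), then Q to get D-coordinates.
The result is [p]_D = (12, 0, 19).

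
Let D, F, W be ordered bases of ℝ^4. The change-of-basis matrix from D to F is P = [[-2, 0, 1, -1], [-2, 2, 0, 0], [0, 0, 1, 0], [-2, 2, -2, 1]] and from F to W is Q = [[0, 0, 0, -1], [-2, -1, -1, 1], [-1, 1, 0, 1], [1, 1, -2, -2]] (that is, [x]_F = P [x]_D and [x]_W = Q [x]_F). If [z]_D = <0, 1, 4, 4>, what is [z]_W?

First [z]_F = P [z]_D = <0, 2, 4, -2>.
Then [z]_W = Q [z]_F = <2, -8, 0, -2>.

<2, -8, 0, -2>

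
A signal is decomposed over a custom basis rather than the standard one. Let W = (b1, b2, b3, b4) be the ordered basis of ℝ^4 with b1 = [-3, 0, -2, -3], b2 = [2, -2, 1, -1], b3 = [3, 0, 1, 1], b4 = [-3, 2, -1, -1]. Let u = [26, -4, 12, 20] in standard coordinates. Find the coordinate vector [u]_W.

We seek scalars with c_1 b1 + ... + c_4 b4 = u; equivalently solve M c = u where the columns of M are b1, ..., b4.
Gaussian elimination on [M | u] yields c = (-4, -2, 2, -4).
Check: -4b1 - 2b2 + 2b3 - 4b4 = [26, -4, 12, 20].

[-4, -2, 2, -4]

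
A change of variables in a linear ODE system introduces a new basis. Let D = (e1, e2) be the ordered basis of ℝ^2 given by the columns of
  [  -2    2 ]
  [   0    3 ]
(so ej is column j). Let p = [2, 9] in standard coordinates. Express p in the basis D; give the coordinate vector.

[2, 3]

We seek scalars with c_1 e1 + c_2 e2 = p; equivalently solve M c = p where the columns of M are e1, e2.
System: -2c_1 + 2c_2 = 2, 0c_1 + 3c_2 = 9; solving gives c_1 = 2, c_2 = 3.
Check: 2e1 + 3e2 = [2, 9].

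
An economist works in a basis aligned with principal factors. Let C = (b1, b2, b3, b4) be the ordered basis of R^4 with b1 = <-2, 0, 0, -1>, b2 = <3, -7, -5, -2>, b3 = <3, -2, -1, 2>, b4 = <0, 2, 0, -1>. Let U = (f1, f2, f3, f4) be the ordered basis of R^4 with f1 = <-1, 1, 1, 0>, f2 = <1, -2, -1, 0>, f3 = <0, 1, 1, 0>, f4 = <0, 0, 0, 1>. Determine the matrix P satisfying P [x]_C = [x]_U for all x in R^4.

[[2, -1, -2, -2], [0, 2, 1, -2], [-2, -2, 2, 0], [-1, -2, 2, -1]]

Column j of P is [bj]_U, since P maps C-coordinates to U-coordinates.
Expressing b1 in U: b1 = 2f1 + 0·f2 - 2f3 - f4, so column 1 of P is <2, 0, -2, -1>.
Doing the same for each bj gives P = [[2, -1, -2, -2], [0, 2, 1, -2], [-2, -2, 2, 0], [-1, -2, 2, -1]].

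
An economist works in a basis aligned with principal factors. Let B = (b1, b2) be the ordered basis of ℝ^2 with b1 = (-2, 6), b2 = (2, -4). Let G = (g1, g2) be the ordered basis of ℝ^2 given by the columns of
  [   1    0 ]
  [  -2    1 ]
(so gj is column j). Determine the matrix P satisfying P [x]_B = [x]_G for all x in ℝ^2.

[[-2, 2], [2, 0]]

Let M have columns bj and N have columns gj. Then for every x, N [x]_G = x = M [x]_B, so P = N^(-1) M.
Since det N = 1, N^(-1) has integer entries; multiplying gives P = [[-2, 2], [2, 0]].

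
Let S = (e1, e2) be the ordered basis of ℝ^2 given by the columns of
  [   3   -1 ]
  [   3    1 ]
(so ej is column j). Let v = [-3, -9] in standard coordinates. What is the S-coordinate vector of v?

Write v = c_1 e1 + c_2 e2 and solve for the c_i.
System: 3c_1 - c_2 = -3, 3c_1 + c_2 = -9; solving gives c_1 = -2, c_2 = -3.
Check: -2e1 - 3e2 = [-3, -9].

[-2, -3]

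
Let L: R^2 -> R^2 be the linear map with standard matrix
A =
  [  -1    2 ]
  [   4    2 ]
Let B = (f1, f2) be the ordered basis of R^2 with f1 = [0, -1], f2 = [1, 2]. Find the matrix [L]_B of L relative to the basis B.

[[-2, -2], [-2, 3]]

With P the matrix whose columns are f1, f2, [L]_B = P^(-1) A P.
Column by column: L(f1) = A f1 = [-2, -2]; its B-coordinates [-2, -2] give column 1.
Continuing for each basis vector yields [L]_B = [[-2, -2], [-2, 3]].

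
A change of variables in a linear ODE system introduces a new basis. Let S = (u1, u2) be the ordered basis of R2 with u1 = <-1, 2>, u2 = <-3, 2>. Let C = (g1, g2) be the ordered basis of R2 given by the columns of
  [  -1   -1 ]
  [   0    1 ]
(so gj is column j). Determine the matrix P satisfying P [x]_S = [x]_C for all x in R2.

[[-1, 1], [2, 2]]

Take x = uj: its S-coordinates are the j-th standard unit vector, so P e_j — column j of P — equals [uj]_C.
u1 = -g1 + 2g2, giving column 1 = <-1, 2>; repeating for each j gives P = [[-1, 1], [2, 2]].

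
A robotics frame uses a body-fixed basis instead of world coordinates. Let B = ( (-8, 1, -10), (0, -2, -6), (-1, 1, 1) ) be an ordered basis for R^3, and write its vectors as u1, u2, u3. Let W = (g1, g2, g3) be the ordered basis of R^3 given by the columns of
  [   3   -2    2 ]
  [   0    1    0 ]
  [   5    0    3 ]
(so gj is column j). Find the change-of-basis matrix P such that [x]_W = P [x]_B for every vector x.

[[-2, 0, -1], [1, -2, 1], [0, -2, 2]]

Take x = uj: its B-coordinates are the j-th standard unit vector, so P e_j — column j of P — equals [uj]_W.
u1 = -2g1 + g2 + 0·g3, giving column 1 = (-2, 1, 0); repeating for each j gives P = [[-2, 0, -1], [1, -2, 1], [0, -2, 2]].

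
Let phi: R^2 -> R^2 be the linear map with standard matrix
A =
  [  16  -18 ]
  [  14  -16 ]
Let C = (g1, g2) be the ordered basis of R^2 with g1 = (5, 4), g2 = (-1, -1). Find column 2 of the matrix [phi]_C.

(0, -2)

Column 2 of [phi]_C is the C-coordinate vector of phi(g2).
In standard coordinates phi(g2) = A g2 = (2, 2).
Converting to C: (2, 2) = 0·g1 - 2g2, so the coordinate vector is (0, -2).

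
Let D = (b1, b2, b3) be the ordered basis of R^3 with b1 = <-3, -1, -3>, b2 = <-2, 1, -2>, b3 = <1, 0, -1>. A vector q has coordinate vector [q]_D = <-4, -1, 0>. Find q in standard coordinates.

By definition q = -4b1 - b2 + 0·b3.
Summing componentwise gives <14, 3, 14>.

<14, 3, 14>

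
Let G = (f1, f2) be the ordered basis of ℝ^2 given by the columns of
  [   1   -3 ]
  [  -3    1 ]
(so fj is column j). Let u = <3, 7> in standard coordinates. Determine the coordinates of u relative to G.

<-3, -2>

[u]_G is the unique c with M c = u, where M has columns f1, f2.
System: c_1 - 3c_2 = 3, -3c_1 + c_2 = 7; solving gives c_1 = -3, c_2 = -2.
Check: -3f1 - 2f2 = <3, 7>.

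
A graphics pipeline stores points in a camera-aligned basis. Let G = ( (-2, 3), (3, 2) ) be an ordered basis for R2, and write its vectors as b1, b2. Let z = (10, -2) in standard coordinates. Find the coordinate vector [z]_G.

(-2, 2)

Write z = c_1 b1 + c_2 b2 and solve for the c_i.
System: -2c_1 + 3c_2 = 10, 3c_1 + 2c_2 = -2; solving gives c_1 = -2, c_2 = 2.
Check: -2b1 + 2b2 = (10, -2).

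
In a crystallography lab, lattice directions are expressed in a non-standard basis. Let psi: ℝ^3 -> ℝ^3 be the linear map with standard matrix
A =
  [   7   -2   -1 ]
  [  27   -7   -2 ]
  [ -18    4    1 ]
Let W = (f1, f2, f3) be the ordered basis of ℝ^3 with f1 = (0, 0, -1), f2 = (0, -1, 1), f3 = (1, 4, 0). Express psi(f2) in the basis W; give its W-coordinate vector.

Compute psi(f2) = A f2 = (1, 5, -3) in standard coordinates.
Then write this in W-coordinates: solve for y in y_1 f1 + ... + y_3 f3 = (1, 5, -3).
This gives y = (2, -1, 1), which is column 2 of [psi]_W.

(2, -1, 1)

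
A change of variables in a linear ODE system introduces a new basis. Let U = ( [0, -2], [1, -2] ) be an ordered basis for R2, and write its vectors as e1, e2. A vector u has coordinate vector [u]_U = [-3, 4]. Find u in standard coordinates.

u = M [u]_U, where M has columns e1, e2.
Carrying out the matrix-vector product, u = [4, -2].

[4, -2]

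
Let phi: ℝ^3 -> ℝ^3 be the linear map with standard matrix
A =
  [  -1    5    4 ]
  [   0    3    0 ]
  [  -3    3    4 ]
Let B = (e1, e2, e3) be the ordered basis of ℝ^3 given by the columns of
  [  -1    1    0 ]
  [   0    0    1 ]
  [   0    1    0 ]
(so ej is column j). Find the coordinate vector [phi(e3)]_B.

(-2, 3, 3)

Compute phi(e3) = A e3 = (5, 3, 3) in standard coordinates.
Then write this in B-coordinates: solve for y in y_1 e1 + ... + y_3 e3 = (5, 3, 3).
This gives y = (-2, 3, 3), which is column 3 of [phi]_B.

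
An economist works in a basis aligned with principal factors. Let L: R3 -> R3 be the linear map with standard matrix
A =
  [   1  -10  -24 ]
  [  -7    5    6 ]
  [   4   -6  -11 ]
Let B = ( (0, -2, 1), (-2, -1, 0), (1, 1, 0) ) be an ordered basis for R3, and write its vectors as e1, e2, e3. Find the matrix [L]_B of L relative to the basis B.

The j-th column of [L]_B is [L(ej)]_B.
L(e1) = A e1 = (-4, -4, 1) = e1 + 2e2 + 0·e3, so column 1 is (1, 2, 0).
Repeating for e2, e3 and assembling the columns gives [[1, -2, -2], [2, -3, 3], [0, 2, -3]].

[[1, -2, -2], [2, -3, 3], [0, 2, -3]]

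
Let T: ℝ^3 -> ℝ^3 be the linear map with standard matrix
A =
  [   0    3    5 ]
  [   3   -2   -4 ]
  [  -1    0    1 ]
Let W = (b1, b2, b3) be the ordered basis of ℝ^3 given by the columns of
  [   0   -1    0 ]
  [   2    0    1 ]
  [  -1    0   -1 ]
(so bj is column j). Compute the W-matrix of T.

[[-1, -2, 1], [-1, 0, 2], [2, 1, 0]]

Let P have columns b1, ..., b3. Then [T]_W = P^(-1) A P.
Here det P = -1, so P^(-1) is integer; computing A P first and then P^(-1)(A P) gives [[-1, -2, 1], [-1, 0, 2], [2, 1, 0]].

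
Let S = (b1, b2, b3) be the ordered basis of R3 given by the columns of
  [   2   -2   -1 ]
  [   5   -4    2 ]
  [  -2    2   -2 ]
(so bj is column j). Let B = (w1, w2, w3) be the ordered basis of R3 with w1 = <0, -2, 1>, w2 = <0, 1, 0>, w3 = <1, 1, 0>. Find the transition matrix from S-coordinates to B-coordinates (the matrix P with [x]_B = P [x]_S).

Take x = bj: its S-coordinates are the j-th standard unit vector, so P e_j — column j of P — equals [bj]_B.
b1 = -2w1 - w2 + 2w3, giving column 1 = <-2, -1, 2>; repeating for each j gives P = [[-2, 2, -2], [-1, 2, -1], [2, -2, -1]].

[[-2, 2, -2], [-1, 2, -1], [2, -2, -1]]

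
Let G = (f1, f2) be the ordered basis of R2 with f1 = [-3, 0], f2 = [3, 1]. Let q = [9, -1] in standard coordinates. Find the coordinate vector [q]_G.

Write q = c_1 f1 + c_2 f2 and solve for the c_i.
System: -3c_1 + 3c_2 = 9, 0c_1 + c_2 = -1; solving gives c_1 = -4, c_2 = -1.
Check: -4f1 - f2 = [9, -1].

[-4, -1]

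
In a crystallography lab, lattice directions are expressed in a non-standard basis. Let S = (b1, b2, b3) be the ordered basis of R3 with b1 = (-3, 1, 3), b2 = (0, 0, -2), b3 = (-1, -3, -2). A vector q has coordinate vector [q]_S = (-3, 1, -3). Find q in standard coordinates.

(12, 6, -5)

The coordinates say q = -3b1 + b2 - 3b3; adding the scaled basis vectors gives (12, 6, -5).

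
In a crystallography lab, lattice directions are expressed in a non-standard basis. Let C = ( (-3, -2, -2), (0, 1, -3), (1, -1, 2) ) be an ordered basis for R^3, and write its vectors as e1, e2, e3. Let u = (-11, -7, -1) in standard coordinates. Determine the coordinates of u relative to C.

Write u = c_1 e1 + ... + c_3 e3 and solve for the c_i.
Gaussian elimination on [M | u] yields c = (3, -3, -2).
Check: 3e1 - 3e2 - 2e3 = (-11, -7, -1).

(3, -3, -2)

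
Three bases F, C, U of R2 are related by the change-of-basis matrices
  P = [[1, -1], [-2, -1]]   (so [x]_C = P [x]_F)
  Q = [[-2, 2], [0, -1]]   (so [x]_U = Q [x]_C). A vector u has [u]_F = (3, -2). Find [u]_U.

Apply P to get C-coordinates (5, -4), then Q to get U-coordinates.
The result is [u]_U = (-18, 4).

(-18, 4)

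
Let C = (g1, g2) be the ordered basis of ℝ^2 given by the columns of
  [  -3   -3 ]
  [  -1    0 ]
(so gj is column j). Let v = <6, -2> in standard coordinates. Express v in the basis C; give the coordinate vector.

<2, -4>

We seek scalars with c_1 g1 + c_2 g2 = v; equivalently solve M c = v where the columns of M are g1, g2.
System: -3c_1 - 3c_2 = 6, -c_1 + 0c_2 = -2; solving gives c_1 = 2, c_2 = -4.
Check: 2g1 - 4g2 = <6, -2>.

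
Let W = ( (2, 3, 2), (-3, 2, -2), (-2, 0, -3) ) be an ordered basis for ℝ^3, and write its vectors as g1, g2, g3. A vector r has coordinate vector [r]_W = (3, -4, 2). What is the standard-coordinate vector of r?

(14, 1, 8)

r = M [r]_W, where M has columns g1, ..., g3.
Carrying out the matrix-vector product, r = (14, 1, 8).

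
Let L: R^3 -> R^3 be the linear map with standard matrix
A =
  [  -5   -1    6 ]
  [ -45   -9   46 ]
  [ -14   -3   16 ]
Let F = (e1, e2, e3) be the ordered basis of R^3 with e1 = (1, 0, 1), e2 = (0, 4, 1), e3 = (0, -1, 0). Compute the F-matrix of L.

The j-th column of [L]_F is [L(ej)]_F.
L(e1) = A e1 = (1, 1, 2) = e1 + e2 + 3e3, so column 1 is (1, 1, 3).
Repeating for e2, e3 and assembling the columns gives [[1, 2, 1], [1, 2, 2], [3, -2, -1]].

[[1, 2, 1], [1, 2, 2], [3, -2, -1]]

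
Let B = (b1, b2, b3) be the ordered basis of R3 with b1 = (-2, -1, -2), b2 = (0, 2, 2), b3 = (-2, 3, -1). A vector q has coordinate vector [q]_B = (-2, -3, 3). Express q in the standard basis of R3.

By definition q = -2b1 - 3b2 + 3b3.
Summing componentwise gives (-2, 5, -5).

(-2, 5, -5)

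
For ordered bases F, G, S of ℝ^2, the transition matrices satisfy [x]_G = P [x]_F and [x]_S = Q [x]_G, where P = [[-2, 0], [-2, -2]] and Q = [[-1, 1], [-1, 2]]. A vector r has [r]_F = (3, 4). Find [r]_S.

(-8, -22)

First [r]_G = P [r]_F = (-6, -14).
Then [r]_S = Q [r]_G = (-8, -22).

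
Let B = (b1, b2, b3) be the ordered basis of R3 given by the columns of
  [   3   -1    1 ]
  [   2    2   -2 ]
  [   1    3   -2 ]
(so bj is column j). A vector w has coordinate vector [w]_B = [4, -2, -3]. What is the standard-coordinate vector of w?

The coordinates say w = 4b1 - 2b2 - 3b3; adding the scaled basis vectors gives [11, 10, 4].

[11, 10, 4]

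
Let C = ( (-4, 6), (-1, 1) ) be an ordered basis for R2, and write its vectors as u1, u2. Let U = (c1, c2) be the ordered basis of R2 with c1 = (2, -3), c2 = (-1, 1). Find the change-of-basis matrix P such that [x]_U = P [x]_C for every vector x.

Let M have columns uj and N have columns cj. Then for every x, N [x]_U = x = M [x]_C, so P = N^(-1) M.
Since det N = -1, N^(-1) has integer entries; multiplying gives P = [[-2, 0], [0, 1]].

[[-2, 0], [0, 1]]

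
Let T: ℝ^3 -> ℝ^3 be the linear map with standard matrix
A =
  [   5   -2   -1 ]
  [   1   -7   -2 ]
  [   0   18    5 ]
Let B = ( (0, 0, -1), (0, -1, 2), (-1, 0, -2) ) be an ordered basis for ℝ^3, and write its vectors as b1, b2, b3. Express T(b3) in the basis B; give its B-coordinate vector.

(-2, -3, 3)

Column 3 of [T]_B is the B-coordinate vector of T(b3).
In standard coordinates T(b3) = A b3 = (-3, 3, -10).
Converting to B: (-3, 3, -10) = -2b1 - 3b2 + 3b3, so the coordinate vector is (-2, -3, 3).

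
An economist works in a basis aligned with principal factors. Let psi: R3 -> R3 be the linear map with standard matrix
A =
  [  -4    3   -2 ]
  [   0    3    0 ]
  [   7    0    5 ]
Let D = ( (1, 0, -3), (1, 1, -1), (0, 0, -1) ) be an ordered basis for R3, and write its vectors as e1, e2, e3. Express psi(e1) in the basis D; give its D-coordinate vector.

(2, 0, 2)

Column 1 of [psi]_D is the D-coordinate vector of psi(e1).
In standard coordinates psi(e1) = A e1 = (2, 0, -8).
Converting to D: (2, 0, -8) = 2e1 + 0·e2 + 2e3, so the coordinate vector is (2, 0, 2).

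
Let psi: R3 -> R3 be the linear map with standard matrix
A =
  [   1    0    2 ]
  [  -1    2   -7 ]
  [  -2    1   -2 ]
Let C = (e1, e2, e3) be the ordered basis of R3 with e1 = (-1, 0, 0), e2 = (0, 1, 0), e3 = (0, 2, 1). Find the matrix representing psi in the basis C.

[[1, 0, -2], [-3, 0, -3], [2, 1, 0]]

With P the matrix whose columns are e1, ..., e3, [psi]_C = P^(-1) A P.
Column by column: psi(e1) = A e1 = (-1, 1, 2); its C-coordinates (1, -3, 2) give column 1.
Continuing for each basis vector yields [psi]_C = [[1, 0, -2], [-3, 0, -3], [2, 1, 0]].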